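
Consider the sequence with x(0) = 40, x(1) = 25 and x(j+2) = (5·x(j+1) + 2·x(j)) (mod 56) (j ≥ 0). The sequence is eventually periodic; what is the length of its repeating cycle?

Listing terms: x(0) = 40, x(1) = 25, x(2) = 37, x(3) = 11, x(4) = 17, x(5) = 51, x(6) = 9, x(7) = 35, x(8) = 25, x(9) = 27, x(10) = 17, x(11) = 27, x(12) = 1, x(13) = 3, x(14) = 17, x(15) = 35, x(16) = 41, x(17) = 51, x(18) = 1, x(19) = 51, x(20) = 33, x(21) = 43, x(22) = 1, x(23) = 35, x(24) = 9, x(25) = 3, x(26) = 33, x(27) = 3, x(28) = 25, x(29) = 19, x(30) = 33, x(31) = 35, x(32) = 17, x(33) = 43, x(34) = 25, x(35) = 43, x(36) = 41, x(37) = 11, x(38) = 25, x(39) = 35, x(40) = 1, x(41) = 19, x(42) = 41, x(43) = 19, x(44) = 9, x(45) = 27, x(46) = 41, x(47) = 35, x(48) = 33, x(49) = 11, x(50) = 9, x(51) = 11, x(52) = 17.
Since (x(51), x(52)) = (x(3), x(4)) = (11, 17) (two consecutive terms determine the rest), the sequence is eventually periodic: after a pre-period of length 3 it cycles with period 48.

48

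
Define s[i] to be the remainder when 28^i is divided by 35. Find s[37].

28

Listing terms: s[1] = 28,  s[2] = 14,  s[3] = 7,  s[4] = 21,  s[5] = 28.
The sequence repeats with period 4.
(37 - 1) mod 4 = 0, so s[37] = s[1] = 28.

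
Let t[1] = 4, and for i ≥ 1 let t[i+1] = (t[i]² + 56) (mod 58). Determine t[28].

50

Computing terms: t[1] = 4,  t[2] = 14,  t[3] = 20,  t[4] = 50,  t[5] = 4.
Since t[5] = t[1] = 4, the sequence is periodic with period 4.
(28 - 1) mod 4 = 3, so t[28] = t[4] = 50.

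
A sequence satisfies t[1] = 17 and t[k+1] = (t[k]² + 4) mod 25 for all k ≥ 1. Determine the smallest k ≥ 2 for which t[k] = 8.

t[1] = 17, t[2] = 18, t[3] = 3, t[4] = 13, t[5] = 23, t[6] = 8, t[7] = 18.
Since t[7] = t[2] = 18, the sequence is eventually periodic: after a pre-period of length 1 it cycles with period 5.
The value 8 first appears (with k ≥ 2) at t[6].

6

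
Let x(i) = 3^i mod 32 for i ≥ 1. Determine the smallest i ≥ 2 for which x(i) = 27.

x(1) = 3,  x(2) = 9,  x(3) = 27,  x(4) = 17,  x(5) = 19,  x(6) = 25,  x(7) = 11,  x(8) = 1,  x(9) = 3.
Since x(9) = x(1) = 3, the sequence is periodic with period 8.
The value 27 first appears (with i ≥ 2) at x(3).

3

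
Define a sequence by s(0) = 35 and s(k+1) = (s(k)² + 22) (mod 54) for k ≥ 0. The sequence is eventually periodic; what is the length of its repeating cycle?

9

We have s(0) = 35; s(1) = 5; s(2) = 47; s(3) = 17; s(4) = 41; s(5) = 29; s(6) = 53; s(7) = 23; s(8) = 11; s(9) = 35.
The sequence repeats with period 9.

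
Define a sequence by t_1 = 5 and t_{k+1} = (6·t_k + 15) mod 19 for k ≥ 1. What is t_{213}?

18

Listing terms: t_1 = 5, t_2 = 7, t_3 = 0, t_4 = 15, t_5 = 10, t_6 = 18, t_7 = 9, t_8 = 12, t_9 = 11, t_{10} = 5.
The sequence repeats with period 9.
So t_{213} = t_{1 + ((213-1) mod 9)} = t_6 = 18.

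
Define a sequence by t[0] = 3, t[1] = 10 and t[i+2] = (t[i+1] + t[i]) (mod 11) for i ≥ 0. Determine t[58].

7

Computing terms: t[0] = 3; t[1] = 10; t[2] = 2; t[3] = 1; t[4] = 3; t[5] = 4; t[6] = 7; t[7] = 0; t[8] = 7; t[9] = 7; t[10] = 3; t[11] = 10.
The sequence repeats with period 10.
(58 - 0) mod 10 = 8, so t[58] = t[8] = 7.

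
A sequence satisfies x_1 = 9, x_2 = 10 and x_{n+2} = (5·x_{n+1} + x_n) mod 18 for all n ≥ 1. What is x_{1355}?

x_1 = 9,  x_2 = 10,  x_3 = 5,  x_4 = 17,  x_5 = 0,  x_6 = 17,  x_7 = 13,  x_8 = 10,  x_9 = 9,  x_{10} = 1,  x_{11} = 14,  x_{12} = 17,  x_{13} = 9,  x_{14} = 8,  x_{15} = 13,  x_{16} = 1,  x_{17} = 0,  x_{18} = 1,  x_{19} = 5,  x_{20} = 8,  x_{21} = 9,  x_{22} = 17,  x_{23} = 4,  x_{24} = 1,  x_{25} = 9,  x_{26} = 10.
Since (x_{25}, x_{26}) = (x_1, x_2) = (9, 10) (two consecutive terms determine the rest), the sequence is periodic with period 24.
So x_{1355} = x_{1 + ((1355-1) mod 24)} = x_{11} = 14.

14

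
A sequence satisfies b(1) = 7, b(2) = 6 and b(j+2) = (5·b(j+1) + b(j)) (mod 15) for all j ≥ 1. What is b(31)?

2

Computing terms: b(1) = 7,  b(2) = 6,  b(3) = 7,  b(4) = 11,  b(5) = 2,  b(6) = 6,  b(7) = 2,  b(8) = 1,  b(9) = 7,  b(10) = 6.
Since (b(9), b(10)) = (b(1), b(2)) = (7, 6) (two consecutive terms determine the rest), the sequence is periodic with period 8.
So b(31) = b(1 + ((31-1) mod 8)) = b(7) = 2.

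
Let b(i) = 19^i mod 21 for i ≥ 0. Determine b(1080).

Listing terms: b(0) = 1, b(1) = 19, b(2) = 4, b(3) = 13, b(4) = 16, b(5) = 10, b(6) = 1.
The sequence repeats with period 6.
(1080 - 0) mod 6 = 0, so b(1080) = b(0) = 1.

1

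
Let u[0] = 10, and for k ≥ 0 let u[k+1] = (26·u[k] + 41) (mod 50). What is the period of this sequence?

We have u[0] = 10; u[1] = 1; u[2] = 17; u[3] = 33; u[4] = 49; u[5] = 15; u[6] = 31; u[7] = 47; u[8] = 13; u[9] = 29; u[10] = 45; u[11] = 11; u[12] = 27; u[13] = 43; u[14] = 9; u[15] = 25; u[16] = 41; u[17] = 7; u[18] = 23; u[19] = 39; u[20] = 5; u[21] = 21; u[22] = 37; u[23] = 3; u[24] = 19; u[25] = 35; u[26] = 1.
Since u[26] = u[1] = 1, the sequence is eventually periodic: after a pre-period of length 1 it cycles with period 25.

25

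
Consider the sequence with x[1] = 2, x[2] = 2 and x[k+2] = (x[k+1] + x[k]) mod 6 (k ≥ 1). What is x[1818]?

We have x[1] = 2; x[2] = 2; x[3] = 4; x[4] = 0; x[5] = 4; x[6] = 4; x[7] = 2; x[8] = 0; x[9] = 2; x[10] = 2.
The sequence repeats with period 8.
So x[1818] = x[1 + ((1818-1) mod 8)] = x[2] = 2.

2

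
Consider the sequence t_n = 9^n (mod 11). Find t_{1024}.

t_0 = 1,  t_1 = 9,  t_2 = 4,  t_3 = 3,  t_4 = 5,  t_5 = 1.
The sequence repeats with period 5.
(1024 - 0) mod 5 = 4, so t_{1024} = t_4 = 5.

5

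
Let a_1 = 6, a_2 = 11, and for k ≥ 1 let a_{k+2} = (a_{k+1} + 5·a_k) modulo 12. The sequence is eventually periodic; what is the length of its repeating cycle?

a_1 = 6; a_2 = 11; a_3 = 5; a_4 = 0; a_5 = 1; a_6 = 1; a_7 = 6; a_8 = 11.
The sequence repeats with period 6.

6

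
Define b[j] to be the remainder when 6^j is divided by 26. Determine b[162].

12

b[1] = 6,  b[2] = 10,  b[3] = 8,  b[4] = 22,  b[5] = 2,  b[6] = 12,  b[7] = 20,  b[8] = 16,  b[9] = 18,  b[10] = 4,  b[11] = 24,  b[12] = 14,  b[13] = 6.
Since b[13] = b[1] = 6, the sequence is periodic with period 12.
So b[162] = b[1 + ((162-1) mod 12)] = b[6] = 12.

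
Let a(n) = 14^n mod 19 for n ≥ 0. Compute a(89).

We have a(0) = 1, a(1) = 14, a(2) = 6, a(3) = 8, a(4) = 17, a(5) = 10, a(6) = 7, a(7) = 3, a(8) = 4, a(9) = 18, a(10) = 5, a(11) = 13, a(12) = 11, a(13) = 2, a(14) = 9, a(15) = 12, a(16) = 16, a(17) = 15, a(18) = 1.
The sequence repeats with period 18.
(89 - 0) mod 18 = 17, so a(89) = a(17) = 15.

15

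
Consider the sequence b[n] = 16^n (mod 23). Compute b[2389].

b[0] = 1; b[1] = 16; b[2] = 3; b[3] = 2; b[4] = 9; b[5] = 6; b[6] = 4; b[7] = 18; b[8] = 12; b[9] = 8; b[10] = 13; b[11] = 1.
The sequence repeats with period 11.
(2389 - 0) mod 11 = 2, so b[2389] = b[2] = 3.

3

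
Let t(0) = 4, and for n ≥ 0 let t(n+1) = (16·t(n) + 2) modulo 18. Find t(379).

Listing terms: t(0) = 4, t(1) = 12, t(2) = 14, t(3) = 10, t(4) = 0, t(5) = 2, t(6) = 16, t(7) = 6, t(8) = 8, t(9) = 4.
The sequence repeats with period 9.
So t(379) = t(0 + ((379-0) mod 9)) = t(1) = 12.

12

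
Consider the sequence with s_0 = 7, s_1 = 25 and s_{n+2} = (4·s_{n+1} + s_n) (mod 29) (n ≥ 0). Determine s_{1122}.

20

Listing terms: s_0 = 7, s_1 = 25, s_2 = 20, s_3 = 18, s_4 = 5, s_5 = 9, s_6 = 12, s_7 = 28, s_8 = 8, s_9 = 2, s_{10} = 16, s_{11} = 8, s_{12} = 19, s_{13} = 26, s_{14} = 7, s_{15} = 25.
Since (s_{14}, s_{15}) = (s_0, s_1) = (7, 25) (two consecutive terms determine the rest), the sequence is periodic with period 14.
(1122 - 0) mod 14 = 2, so s_{1122} = s_2 = 20.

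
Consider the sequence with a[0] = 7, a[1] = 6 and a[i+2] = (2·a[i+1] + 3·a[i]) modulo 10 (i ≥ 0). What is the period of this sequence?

4

Listing terms: a[0] = 7, a[1] = 6, a[2] = 3, a[3] = 4, a[4] = 7, a[5] = 6.
Since (a[4], a[5]) = (a[0], a[1]) = (7, 6) (two consecutive terms determine the rest), the sequence is periodic with period 4.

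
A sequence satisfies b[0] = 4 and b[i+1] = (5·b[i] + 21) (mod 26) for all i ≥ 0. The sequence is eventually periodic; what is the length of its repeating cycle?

b[0] = 4, b[1] = 15, b[2] = 18, b[3] = 7, b[4] = 4.
The sequence repeats with period 4.

4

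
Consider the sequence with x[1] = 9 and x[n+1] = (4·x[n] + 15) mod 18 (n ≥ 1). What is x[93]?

We have x[1] = 9,  x[2] = 15,  x[3] = 3,  x[4] = 9.
Since x[4] = x[1] = 9, the sequence is periodic with period 3.
(93 - 1) mod 3 = 2, so x[93] = x[3] = 3.

3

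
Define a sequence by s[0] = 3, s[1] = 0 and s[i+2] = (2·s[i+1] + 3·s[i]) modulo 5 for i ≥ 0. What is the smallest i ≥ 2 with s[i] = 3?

We have s[0] = 3; s[1] = 0; s[2] = 4; s[3] = 3; s[4] = 3; s[5] = 0.
The sequence repeats with period 4.
The value 3 first appears (with i ≥ 2) at s[3].

3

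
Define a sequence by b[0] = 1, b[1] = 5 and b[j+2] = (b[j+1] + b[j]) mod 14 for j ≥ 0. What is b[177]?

5

We have b[0] = 1, b[1] = 5, b[2] = 6, b[3] = 11, b[4] = 3, b[5] = 0, b[6] = 3, b[7] = 3, b[8] = 6, b[9] = 9, b[10] = 1, b[11] = 10, b[12] = 11, b[13] = 7, b[14] = 4, b[15] = 11, b[16] = 1, b[17] = 12, b[18] = 13, b[19] = 11, b[20] = 10, b[21] = 7, b[22] = 3, b[23] = 10, b[24] = 13, b[25] = 9, b[26] = 8, b[27] = 3, b[28] = 11, b[29] = 0, b[30] = 11, b[31] = 11, b[32] = 8, b[33] = 5, b[34] = 13, b[35] = 4, b[36] = 3, b[37] = 7, b[38] = 10, b[39] = 3, b[40] = 13, b[41] = 2, b[42] = 1, b[43] = 3, b[44] = 4, b[45] = 7, b[46] = 11, b[47] = 4, b[48] = 1, b[49] = 5.
The sequence repeats with period 48.
So b[177] = b[0 + ((177-0) mod 48)] = b[33] = 5.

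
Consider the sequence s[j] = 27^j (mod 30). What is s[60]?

21

We have s[0] = 1,  s[1] = 27,  s[2] = 9,  s[3] = 3,  s[4] = 21,  s[5] = 27.
Since s[5] = s[1] = 27, the sequence is eventually periodic: after a pre-period of length 1 it cycles with period 4.
For j ≥ 1, s[j] depends only on (j - 1) mod 4. (60 - 1) mod 4 = 3, so s[60] = s[4] = 21.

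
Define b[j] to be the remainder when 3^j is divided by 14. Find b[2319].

Listing terms: b[0] = 1, b[1] = 3, b[2] = 9, b[3] = 13, b[4] = 11, b[5] = 5, b[6] = 1.
The sequence repeats with period 6.
So b[2319] = b[0 + ((2319-0) mod 6)] = b[3] = 13.

13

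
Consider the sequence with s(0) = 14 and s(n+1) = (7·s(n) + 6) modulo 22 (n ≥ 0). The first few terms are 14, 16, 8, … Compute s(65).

6

We have s(0) = 14, s(1) = 16, s(2) = 8, s(3) = 18, s(4) = 0, s(5) = 6, s(6) = 4, s(7) = 12, s(8) = 2, s(9) = 20, s(10) = 14.
Since s(10) = s(0) = 14, the sequence is periodic with period 10.
So s(65) = s(0 + ((65-0) mod 10)) = s(5) = 6.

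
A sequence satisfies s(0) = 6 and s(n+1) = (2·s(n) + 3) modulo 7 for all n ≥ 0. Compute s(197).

We have s(0) = 6, s(1) = 1, s(2) = 5, s(3) = 6.
Since s(3) = s(0) = 6, the sequence is periodic with period 3.
(197 - 0) mod 3 = 2, so s(197) = s(2) = 5.

5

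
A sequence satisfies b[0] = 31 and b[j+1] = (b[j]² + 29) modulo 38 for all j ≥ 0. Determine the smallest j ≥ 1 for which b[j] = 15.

Computing terms: b[0] = 31, b[1] = 2, b[2] = 33, b[3] = 16, b[4] = 19, b[5] = 10, b[6] = 15, b[7] = 26, b[8] = 21, b[9] = 14, b[10] = 35, b[11] = 0, b[12] = 29, b[13] = 34, b[14] = 7, b[15] = 2.
Since b[15] = b[1] = 2, the sequence is eventually periodic: after a pre-period of length 1 it cycles with period 14.
The value 15 first appears (with j ≥ 1) at b[6].

6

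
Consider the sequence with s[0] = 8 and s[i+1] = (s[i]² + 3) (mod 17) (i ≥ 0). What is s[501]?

1

We have s[0] = 8,  s[1] = 16,  s[2] = 4,  s[3] = 2,  s[4] = 7,  s[5] = 1,  s[6] = 4.
Since s[6] = s[2] = 4, the sequence is eventually periodic: after a pre-period of length 2 it cycles with period 4.
For i ≥ 2, s[i] depends only on (i - 2) mod 4. (501 - 2) mod 4 = 3, so s[501] = s[5] = 1.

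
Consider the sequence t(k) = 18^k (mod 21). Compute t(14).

9

Computing terms: t(1) = 18; t(2) = 9; t(3) = 15; t(4) = 18.
The sequence repeats with period 3.
So t(14) = t(1 + ((14-1) mod 3)) = t(2) = 9.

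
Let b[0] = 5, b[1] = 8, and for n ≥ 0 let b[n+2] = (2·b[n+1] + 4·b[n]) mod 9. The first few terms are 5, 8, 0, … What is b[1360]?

8

Listing terms: b[0] = 5, b[1] = 8, b[2] = 0, b[3] = 5, b[4] = 1, b[5] = 4, b[6] = 3, b[7] = 4, b[8] = 2, b[9] = 2, b[10] = 3, b[11] = 5, b[12] = 4, b[13] = 1, b[14] = 0, b[15] = 4, b[16] = 8, b[17] = 5, b[18] = 6, b[19] = 5, b[20] = 7, b[21] = 7, b[22] = 6, b[23] = 4, b[24] = 5, b[25] = 8.
Since (b[24], b[25]) = (b[0], b[1]) = (5, 8) (two consecutive terms determine the rest), the sequence is periodic with period 24.
(1360 - 0) mod 24 = 16, so b[1360] = b[16] = 8.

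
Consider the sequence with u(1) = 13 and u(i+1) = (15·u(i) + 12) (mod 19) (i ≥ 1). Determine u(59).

18

u(1) = 13; u(2) = 17; u(3) = 1; u(4) = 8; u(5) = 18; u(6) = 16; u(7) = 5; u(8) = 11; u(9) = 6; u(10) = 7; u(11) = 3; u(12) = 0; u(13) = 12; u(14) = 2; u(15) = 4; u(16) = 15; u(17) = 9; u(18) = 14; u(19) = 13.
Since u(19) = u(1) = 13, the sequence is periodic with period 18.
So u(59) = u(1 + ((59-1) mod 18)) = u(5) = 18.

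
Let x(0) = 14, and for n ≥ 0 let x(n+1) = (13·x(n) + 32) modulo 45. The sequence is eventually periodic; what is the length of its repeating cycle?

9

We have x(0) = 14, x(1) = 34, x(2) = 24, x(3) = 29, x(4) = 4, x(5) = 39, x(6) = 44, x(7) = 19, x(8) = 9, x(9) = 14.
The sequence repeats with period 9.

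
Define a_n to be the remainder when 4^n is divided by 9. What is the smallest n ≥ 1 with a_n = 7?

2

Computing terms: a_0 = 1,  a_1 = 4,  a_2 = 7,  a_3 = 1.
Since a_3 = a_0 = 1, the sequence is periodic with period 3.
The value 7 first appears (with n ≥ 1) at a_2.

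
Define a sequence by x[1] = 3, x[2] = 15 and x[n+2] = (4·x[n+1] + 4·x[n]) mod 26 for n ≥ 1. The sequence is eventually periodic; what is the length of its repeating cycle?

Listing terms: x[1] = 3,  x[2] = 15,  x[3] = 20,  x[4] = 10,  x[5] = 16,  x[6] = 0,  x[7] = 12,  x[8] = 22,  x[9] = 6,  x[10] = 8,  x[11] = 4,  x[12] = 22,  x[13] = 0,  x[14] = 10,  x[15] = 14,  x[16] = 18,  x[17] = 24,  x[18] = 12,  x[19] = 14,  x[20] = 0,  x[21] = 4,  x[22] = 16,  x[23] = 2,  x[24] = 20,  x[25] = 10.
Since (x[24], x[25]) = (x[3], x[4]) = (20, 10) (two consecutive terms determine the rest), the sequence is eventually periodic: after a pre-period of length 2 it cycles with period 21.

21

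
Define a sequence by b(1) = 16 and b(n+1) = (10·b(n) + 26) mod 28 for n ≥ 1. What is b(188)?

b(1) = 16,  b(2) = 18,  b(3) = 10,  b(4) = 14,  b(5) = 26,  b(6) = 6,  b(7) = 2,  b(8) = 18.
Since b(8) = b(2) = 18, the sequence is eventually periodic: after a pre-period of length 1 it cycles with period 6.
For n ≥ 2, b(n) depends only on (n - 2) mod 6. (188 - 2) mod 6 = 0, so b(188) = b(2) = 18.

18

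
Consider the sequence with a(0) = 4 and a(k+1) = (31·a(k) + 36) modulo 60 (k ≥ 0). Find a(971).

Listing terms: a(0) = 4; a(1) = 40; a(2) = 16; a(3) = 52; a(4) = 28; a(5) = 4.
Since a(5) = a(0) = 4, the sequence is periodic with period 5.
So a(971) = a(0 + ((971-0) mod 5)) = a(1) = 40.

40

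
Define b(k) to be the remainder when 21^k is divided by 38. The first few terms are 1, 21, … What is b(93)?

27

b(0) = 1, b(1) = 21, b(2) = 23, b(3) = 27, b(4) = 35, b(5) = 13, b(6) = 7, b(7) = 33, b(8) = 9, b(9) = 37, b(10) = 17, b(11) = 15, b(12) = 11, b(13) = 3, b(14) = 25, b(15) = 31, b(16) = 5, b(17) = 29, b(18) = 1.
The sequence repeats with period 18.
(93 - 0) mod 18 = 3, so b(93) = b(3) = 27.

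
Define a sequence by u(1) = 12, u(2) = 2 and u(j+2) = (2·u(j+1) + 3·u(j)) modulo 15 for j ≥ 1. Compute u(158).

u(1) = 12; u(2) = 2; u(3) = 10; u(4) = 11; u(5) = 7; u(6) = 2; u(7) = 10.
Since (u(6), u(7)) = (u(2), u(3)) = (2, 10) (two consecutive terms determine the rest), the sequence is eventually periodic: after a pre-period of length 1 it cycles with period 4.
For j ≥ 2, u(j) depends only on (j - 2) mod 4. (158 - 2) mod 4 = 0, so u(158) = u(2) = 2.

2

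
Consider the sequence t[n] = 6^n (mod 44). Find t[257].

Listing terms: t[1] = 6; t[2] = 36; t[3] = 40; t[4] = 20; t[5] = 32; t[6] = 16; t[7] = 8; t[8] = 4; t[9] = 24; t[10] = 12; t[11] = 28; t[12] = 36.
Since t[12] = t[2] = 36, the sequence is eventually periodic: after a pre-period of length 1 it cycles with period 10.
For n ≥ 2, t[n] depends only on (n - 2) mod 10. (257 - 2) mod 10 = 5, so t[257] = t[7] = 8.

8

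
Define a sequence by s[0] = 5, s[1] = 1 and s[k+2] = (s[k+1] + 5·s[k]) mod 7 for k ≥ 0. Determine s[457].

s[0] = 5; s[1] = 1; s[2] = 5; s[3] = 3; s[4] = 0; s[5] = 1; s[6] = 1; s[7] = 6; s[8] = 4; s[9] = 6; s[10] = 5; s[11] = 0; s[12] = 4; s[13] = 4; s[14] = 3; s[15] = 2; s[16] = 3; s[17] = 6; s[18] = 0; s[19] = 2; s[20] = 2; s[21] = 5; s[22] = 1.
The sequence repeats with period 21.
So s[457] = s[0 + ((457-0) mod 21)] = s[16] = 3.

3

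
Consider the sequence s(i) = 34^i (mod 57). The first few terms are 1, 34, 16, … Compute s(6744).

We have s(0) = 1,  s(1) = 34,  s(2) = 16,  s(3) = 31,  s(4) = 28,  s(5) = 40,  s(6) = 49,  s(7) = 13,  s(8) = 43,  s(9) = 37,  s(10) = 4,  s(11) = 22,  s(12) = 7,  s(13) = 10,  s(14) = 55,  s(15) = 46,  s(16) = 25,  s(17) = 52,  s(18) = 1.
Since s(18) = s(0) = 1, the sequence is periodic with period 18.
So s(6744) = s(0 + ((6744-0) mod 18)) = s(12) = 7.

7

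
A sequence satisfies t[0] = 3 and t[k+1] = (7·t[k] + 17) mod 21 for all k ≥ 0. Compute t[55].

17

We have t[0] = 3,  t[1] = 17,  t[2] = 10,  t[3] = 3.
The sequence repeats with period 3.
(55 - 0) mod 3 = 1, so t[55] = t[1] = 17.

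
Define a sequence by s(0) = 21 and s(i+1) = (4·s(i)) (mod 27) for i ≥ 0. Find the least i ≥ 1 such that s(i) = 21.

3

We have s(0) = 21; s(1) = 3; s(2) = 12; s(3) = 21.
The sequence repeats with period 3.
The value 21 next appears (with i ≥ 1) at s(3).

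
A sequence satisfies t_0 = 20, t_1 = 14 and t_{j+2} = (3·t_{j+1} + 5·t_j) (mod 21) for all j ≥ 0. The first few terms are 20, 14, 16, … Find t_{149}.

Listing terms: t_0 = 20; t_1 = 14; t_2 = 16; t_3 = 13; t_4 = 14; t_5 = 2; t_6 = 13; t_7 = 7; t_8 = 2; t_9 = 20; t_{10} = 7; t_{11} = 16; t_{12} = 20; t_{13} = 14.
The sequence repeats with period 12.
(149 - 0) mod 12 = 5, so t_{149} = t_5 = 2.

2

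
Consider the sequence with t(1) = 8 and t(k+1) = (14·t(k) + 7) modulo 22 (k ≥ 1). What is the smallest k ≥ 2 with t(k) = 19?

6

Computing terms: t(1) = 8; t(2) = 9; t(3) = 1; t(4) = 21; t(5) = 15; t(6) = 19; t(7) = 9.
Since t(7) = t(2) = 9, the sequence is eventually periodic: after a pre-period of length 1 it cycles with period 5.
The value 19 first appears (with k ≥ 2) at t(6).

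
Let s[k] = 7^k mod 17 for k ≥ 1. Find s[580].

4

Computing terms: s[1] = 7,  s[2] = 15,  s[3] = 3,  s[4] = 4,  s[5] = 11,  s[6] = 9,  s[7] = 12,  s[8] = 16,  s[9] = 10,  s[10] = 2,  s[11] = 14,  s[12] = 13,  s[13] = 6,  s[14] = 8,  s[15] = 5,  s[16] = 1,  s[17] = 7.
Since s[17] = s[1] = 7, the sequence is periodic with period 16.
So s[580] = s[1 + ((580-1) mod 16)] = s[4] = 4.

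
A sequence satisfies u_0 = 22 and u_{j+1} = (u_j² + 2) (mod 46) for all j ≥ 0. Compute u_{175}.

We have u_0 = 22,  u_1 = 26,  u_2 = 34,  u_3 = 8,  u_4 = 20,  u_5 = 34.
Since u_5 = u_2 = 34, the sequence is eventually periodic: after a pre-period of length 2 it cycles with period 3.
For j ≥ 2, u_j depends only on (j - 2) mod 3. (175 - 2) mod 3 = 2, so u_{175} = u_4 = 20.

20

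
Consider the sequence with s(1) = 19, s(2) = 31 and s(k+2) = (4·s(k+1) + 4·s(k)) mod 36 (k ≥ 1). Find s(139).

20

Listing terms: s(1) = 19; s(2) = 31; s(3) = 20; s(4) = 24; s(5) = 32; s(6) = 8; s(7) = 16; s(8) = 24; s(9) = 16; s(10) = 16; s(11) = 20; s(12) = 0; s(13) = 8; s(14) = 32; s(15) = 16; s(16) = 12; s(17) = 4; s(18) = 28; s(19) = 20; s(20) = 12; s(21) = 20; s(22) = 20; s(23) = 16; s(24) = 0; s(25) = 28; s(26) = 4; s(27) = 20; s(28) = 24.
Since (s(27), s(28)) = (s(3), s(4)) = (20, 24) (two consecutive terms determine the rest), the sequence is eventually periodic: after a pre-period of length 2 it cycles with period 24.
For k ≥ 3, s(k) depends only on (k - 3) mod 24. (139 - 3) mod 24 = 16, so s(139) = s(19) = 20.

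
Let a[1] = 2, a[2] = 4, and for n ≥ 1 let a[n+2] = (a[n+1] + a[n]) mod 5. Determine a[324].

Listing terms: a[1] = 2, a[2] = 4, a[3] = 1, a[4] = 0, a[5] = 1, a[6] = 1, a[7] = 2, a[8] = 3, a[9] = 0, a[10] = 3, a[11] = 3, a[12] = 1, a[13] = 4, a[14] = 0, a[15] = 4, a[16] = 4, a[17] = 3, a[18] = 2, a[19] = 0, a[20] = 2, a[21] = 2, a[22] = 4.
Since (a[21], a[22]) = (a[1], a[2]) = (2, 4) (two consecutive terms determine the rest), the sequence is periodic with period 20.
(324 - 1) mod 20 = 3, so a[324] = a[4] = 0.

0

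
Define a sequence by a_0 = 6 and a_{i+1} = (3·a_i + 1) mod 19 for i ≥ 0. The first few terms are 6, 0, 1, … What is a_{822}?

14

Computing terms: a_0 = 6, a_1 = 0, a_2 = 1, a_3 = 4, a_4 = 13, a_5 = 2, a_6 = 7, a_7 = 3, a_8 = 10, a_9 = 12, a_{10} = 18, a_{11} = 17, a_{12} = 14, a_{13} = 5, a_{14} = 16, a_{15} = 11, a_{16} = 15, a_{17} = 8, a_{18} = 6.
Since a_{18} = a_0 = 6, the sequence is periodic with period 18.
So a_{822} = a_{0 + ((822-0) mod 18)} = a_{12} = 14.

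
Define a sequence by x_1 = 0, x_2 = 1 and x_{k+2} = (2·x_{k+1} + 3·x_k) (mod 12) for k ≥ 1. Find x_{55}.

x_1 = 0, x_2 = 1, x_3 = 2, x_4 = 7, x_5 = 8, x_6 = 1, x_7 = 2.
Since (x_6, x_7) = (x_2, x_3) = (1, 2) (two consecutive terms determine the rest), the sequence is eventually periodic: after a pre-period of length 1 it cycles with period 4.
For k ≥ 2, x_k depends only on (k - 2) mod 4. (55 - 2) mod 4 = 1, so x_{55} = x_3 = 2.

2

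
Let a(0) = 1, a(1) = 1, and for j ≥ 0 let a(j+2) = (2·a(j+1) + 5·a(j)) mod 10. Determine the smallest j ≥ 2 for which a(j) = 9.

Listing terms: a(0) = 1; a(1) = 1; a(2) = 7; a(3) = 9; a(4) = 3; a(5) = 1; a(6) = 7.
Since (a(5), a(6)) = (a(1), a(2)) = (1, 7) (two consecutive terms determine the rest), the sequence is eventually periodic: after a pre-period of length 1 it cycles with period 4.
The value 9 first appears (with j ≥ 2) at a(3).

3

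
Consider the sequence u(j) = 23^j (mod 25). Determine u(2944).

16

u(0) = 1; u(1) = 23; u(2) = 4; u(3) = 17; u(4) = 16; u(5) = 18; u(6) = 14; u(7) = 22; u(8) = 6; u(9) = 13; u(10) = 24; u(11) = 2; u(12) = 21; u(13) = 8; u(14) = 9; u(15) = 7; u(16) = 11; u(17) = 3; u(18) = 19; u(19) = 12; u(20) = 1.
The sequence repeats with period 20.
So u(2944) = u(0 + ((2944-0) mod 20)) = u(4) = 16.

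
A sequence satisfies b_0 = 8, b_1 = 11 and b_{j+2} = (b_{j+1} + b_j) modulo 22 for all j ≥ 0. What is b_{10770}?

8

b_0 = 8,  b_1 = 11,  b_2 = 19,  b_3 = 8,  b_4 = 5,  b_5 = 13,  b_6 = 18,  b_7 = 9,  b_8 = 5,  b_9 = 14,  b_{10} = 19,  b_{11} = 11,  b_{12} = 8,  b_{13} = 19,  b_{14} = 5,  b_{15} = 2,  b_{16} = 7,  b_{17} = 9,  b_{18} = 16,  b_{19} = 3,  b_{20} = 19,  b_{21} = 0,  b_{22} = 19,  b_{23} = 19,  b_{24} = 16,  b_{25} = 13,  b_{26} = 7,  b_{27} = 20,  b_{28} = 5,  b_{29} = 3,  b_{30} = 8,  b_{31} = 11.
The sequence repeats with period 30.
So b_{10770} = b_{0 + ((10770-0) mod 30)} = b_0 = 8.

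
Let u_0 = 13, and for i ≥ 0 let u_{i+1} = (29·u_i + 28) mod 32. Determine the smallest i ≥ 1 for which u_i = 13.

4

Listing terms: u_0 = 13, u_1 = 21, u_2 = 29, u_3 = 5, u_4 = 13.
The sequence repeats with period 4.
The value 13 next appears (with i ≥ 1) at u_4.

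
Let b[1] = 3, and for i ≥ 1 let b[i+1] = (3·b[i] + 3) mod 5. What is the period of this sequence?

b[1] = 3,  b[2] = 2,  b[3] = 4,  b[4] = 0,  b[5] = 3.
The sequence repeats with period 4.

4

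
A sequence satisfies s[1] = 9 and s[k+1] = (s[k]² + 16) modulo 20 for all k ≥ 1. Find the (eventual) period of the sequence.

Listing terms: s[1] = 9; s[2] = 17; s[3] = 5; s[4] = 1; s[5] = 17.
Since s[5] = s[2] = 17, the sequence is eventually periodic: after a pre-period of length 1 it cycles with period 3.

3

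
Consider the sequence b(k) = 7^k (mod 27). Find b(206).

4

Listing terms: b(1) = 7,  b(2) = 22,  b(3) = 19,  b(4) = 25,  b(5) = 13,  b(6) = 10,  b(7) = 16,  b(8) = 4,  b(9) = 1,  b(10) = 7.
The sequence repeats with period 9.
So b(206) = b(1 + ((206-1) mod 9)) = b(8) = 4.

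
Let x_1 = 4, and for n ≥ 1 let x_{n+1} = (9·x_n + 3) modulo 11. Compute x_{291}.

x_1 = 4; x_2 = 6; x_3 = 2; x_4 = 10; x_5 = 5; x_6 = 4.
The sequence repeats with period 5.
(291 - 1) mod 5 = 0, so x_{291} = x_1 = 4.

4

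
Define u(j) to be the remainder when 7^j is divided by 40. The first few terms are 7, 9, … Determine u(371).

23

Listing terms: u(1) = 7,  u(2) = 9,  u(3) = 23,  u(4) = 1,  u(5) = 7.
The sequence repeats with period 4.
So u(371) = u(1 + ((371-1) mod 4)) = u(3) = 23.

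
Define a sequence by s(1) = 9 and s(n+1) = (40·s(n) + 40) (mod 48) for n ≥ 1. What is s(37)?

We have s(1) = 9,  s(2) = 16,  s(3) = 8,  s(4) = 24,  s(5) = 40,  s(6) = 8.
Since s(6) = s(3) = 8, the sequence is eventually periodic: after a pre-period of length 2 it cycles with period 3.
For n ≥ 3, s(n) depends only on (n - 3) mod 3. (37 - 3) mod 3 = 1, so s(37) = s(4) = 24.

24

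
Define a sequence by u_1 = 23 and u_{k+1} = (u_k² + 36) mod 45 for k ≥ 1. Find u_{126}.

We have u_1 = 23, u_2 = 25, u_3 = 31, u_4 = 7, u_5 = 40, u_6 = 16, u_7 = 22, u_8 = 25.
Since u_8 = u_2 = 25, the sequence is eventually periodic: after a pre-period of length 1 it cycles with period 6.
For k ≥ 2, u_k depends only on (k - 2) mod 6. (126 - 2) mod 6 = 4, so u_{126} = u_6 = 16.

16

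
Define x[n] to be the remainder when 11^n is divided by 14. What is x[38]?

9

We have x[0] = 1; x[1] = 11; x[2] = 9; x[3] = 1.
Since x[3] = x[0] = 1, the sequence is periodic with period 3.
So x[38] = x[0 + ((38-0) mod 3)] = x[2] = 9.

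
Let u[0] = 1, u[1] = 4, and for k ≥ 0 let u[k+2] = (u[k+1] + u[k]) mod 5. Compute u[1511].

1

u[0] = 1; u[1] = 4; u[2] = 0; u[3] = 4; u[4] = 4; u[5] = 3; u[6] = 2; u[7] = 0; u[8] = 2; u[9] = 2; u[10] = 4; u[11] = 1; u[12] = 0; u[13] = 1; u[14] = 1; u[15] = 2; u[16] = 3; u[17] = 0; u[18] = 3; u[19] = 3; u[20] = 1; u[21] = 4.
Since (u[20], u[21]) = (u[0], u[1]) = (1, 4) (two consecutive terms determine the rest), the sequence is periodic with period 20.
(1511 - 0) mod 20 = 11, so u[1511] = u[11] = 1.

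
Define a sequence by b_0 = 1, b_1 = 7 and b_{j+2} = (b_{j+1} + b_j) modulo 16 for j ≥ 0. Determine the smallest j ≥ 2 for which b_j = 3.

7

Listing terms: b_0 = 1, b_1 = 7, b_2 = 8, b_3 = 15, b_4 = 7, b_5 = 6, b_6 = 13, b_7 = 3, b_8 = 0, b_9 = 3, b_{10} = 3, b_{11} = 6, b_{12} = 9, b_{13} = 15, b_{14} = 8, b_{15} = 7, b_{16} = 15, b_{17} = 6, b_{18} = 5, b_{19} = 11, b_{20} = 0, b_{21} = 11, b_{22} = 11, b_{23} = 6, b_{24} = 1, b_{25} = 7.
Since (b_{24}, b_{25}) = (b_0, b_1) = (1, 7) (two consecutive terms determine the rest), the sequence is periodic with period 24.
The value 3 first appears (with j ≥ 2) at b_7.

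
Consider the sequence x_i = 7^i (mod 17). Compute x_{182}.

9

Computing terms: x_1 = 7; x_2 = 15; x_3 = 3; x_4 = 4; x_5 = 11; x_6 = 9; x_7 = 12; x_8 = 16; x_9 = 10; x_{10} = 2; x_{11} = 14; x_{12} = 13; x_{13} = 6; x_{14} = 8; x_{15} = 5; x_{16} = 1; x_{17} = 7.
Since x_{17} = x_1 = 7, the sequence is periodic with period 16.
So x_{182} = x_{1 + ((182-1) mod 16)} = x_6 = 9.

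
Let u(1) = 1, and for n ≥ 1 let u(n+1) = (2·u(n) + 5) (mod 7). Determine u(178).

1

u(1) = 1,  u(2) = 0,  u(3) = 5,  u(4) = 1.
The sequence repeats with period 3.
So u(178) = u(1 + ((178-1) mod 3)) = u(1) = 1.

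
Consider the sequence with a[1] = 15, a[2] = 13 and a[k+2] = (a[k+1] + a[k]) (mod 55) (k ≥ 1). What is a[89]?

Computing terms: a[1] = 15,  a[2] = 13,  a[3] = 28,  a[4] = 41,  a[5] = 14,  a[6] = 0,  a[7] = 14,  a[8] = 14,  a[9] = 28,  a[10] = 42,  a[11] = 15,  a[12] = 2,  a[13] = 17,  a[14] = 19,  a[15] = 36,  a[16] = 0,  a[17] = 36,  a[18] = 36,  a[19] = 17,  a[20] = 53,  a[21] = 15,  a[22] = 13.
The sequence repeats with period 20.
So a[89] = a[1 + ((89-1) mod 20)] = a[9] = 28.

28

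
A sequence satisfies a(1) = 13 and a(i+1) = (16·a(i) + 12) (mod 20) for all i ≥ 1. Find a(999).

Listing terms: a(1) = 13, a(2) = 0, a(3) = 12, a(4) = 4, a(5) = 16, a(6) = 8, a(7) = 0.
Since a(7) = a(2) = 0, the sequence is eventually periodic: after a pre-period of length 1 it cycles with period 5.
For i ≥ 2, a(i) depends only on (i - 2) mod 5. (999 - 2) mod 5 = 2, so a(999) = a(4) = 4.

4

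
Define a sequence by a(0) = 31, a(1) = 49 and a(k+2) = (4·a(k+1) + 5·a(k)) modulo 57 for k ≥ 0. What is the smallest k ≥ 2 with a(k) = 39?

5

We have a(0) = 31; a(1) = 49; a(2) = 9; a(3) = 53; a(4) = 29; a(5) = 39; a(6) = 16; a(7) = 31; a(8) = 33; a(9) = 2; a(10) = 2; a(11) = 18; a(12) = 25; a(13) = 19; a(14) = 30; a(15) = 44; a(16) = 41; a(17) = 42; a(18) = 31; a(19) = 49.
The sequence repeats with period 18.
The value 39 first appears (with k ≥ 2) at a(5).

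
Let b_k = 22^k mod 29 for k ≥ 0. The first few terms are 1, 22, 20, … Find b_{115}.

Computing terms: b_0 = 1; b_1 = 22; b_2 = 20; b_3 = 5; b_4 = 23; b_5 = 13; b_6 = 25; b_7 = 28; b_8 = 7; b_9 = 9; b_{10} = 24; b_{11} = 6; b_{12} = 16; b_{13} = 4; b_{14} = 1.
The sequence repeats with period 14.
So b_{115} = b_{0 + ((115-0) mod 14)} = b_3 = 5.

5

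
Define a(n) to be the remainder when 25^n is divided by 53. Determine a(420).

15

a(1) = 25; a(2) = 42; a(3) = 43; a(4) = 15; a(5) = 4; a(6) = 47; a(7) = 9; a(8) = 13; a(9) = 7; a(10) = 16; a(11) = 29; a(12) = 36; a(13) = 52; a(14) = 28; a(15) = 11; a(16) = 10; a(17) = 38; a(18) = 49; a(19) = 6; a(20) = 44; a(21) = 40; a(22) = 46; a(23) = 37; a(24) = 24; a(25) = 17; a(26) = 1; a(27) = 25.
Since a(27) = a(1) = 25, the sequence is periodic with period 26.
(420 - 1) mod 26 = 3, so a(420) = a(4) = 15.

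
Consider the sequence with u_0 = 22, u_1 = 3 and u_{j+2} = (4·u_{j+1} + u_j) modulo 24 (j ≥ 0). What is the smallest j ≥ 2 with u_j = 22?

Listing terms: u_0 = 22,  u_1 = 3,  u_2 = 10,  u_3 = 19,  u_4 = 14,  u_5 = 3,  u_6 = 2,  u_7 = 11,  u_8 = 22,  u_9 = 3.
The sequence repeats with period 8.
The value 22 next appears (with j ≥ 2) at u_8.

8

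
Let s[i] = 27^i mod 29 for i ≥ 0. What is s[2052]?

Computing terms: s[0] = 1; s[1] = 27; s[2] = 4; s[3] = 21; s[4] = 16; s[5] = 26; s[6] = 6; s[7] = 17; s[8] = 24; s[9] = 10; s[10] = 9; s[11] = 11; s[12] = 7; s[13] = 15; s[14] = 28; s[15] = 2; s[16] = 25; s[17] = 8; s[18] = 13; s[19] = 3; s[20] = 23; s[21] = 12; s[22] = 5; s[23] = 19; s[24] = 20; s[25] = 18; s[26] = 22; s[27] = 14; s[28] = 1.
Since s[28] = s[0] = 1, the sequence is periodic with period 28.
So s[2052] = s[0 + ((2052-0) mod 28)] = s[8] = 24.

24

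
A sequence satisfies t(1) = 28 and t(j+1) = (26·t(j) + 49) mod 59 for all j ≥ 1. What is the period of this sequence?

t(1) = 28; t(2) = 10; t(3) = 14; t(4) = 0; t(5) = 49; t(6) = 25; t(7) = 50; t(8) = 51; t(9) = 18; t(10) = 45; t(11) = 39; t(12) = 1; t(13) = 16; t(14) = 52; t(15) = 44; t(16) = 13; t(17) = 33; t(18) = 22; t(19) = 31; t(20) = 29; t(21) = 36; t(22) = 41; t(23) = 53; t(24) = 11; t(25) = 40; t(26) = 27; t(27) = 43; t(28) = 46; t(29) = 6; t(30) = 28.
The sequence repeats with period 29.

29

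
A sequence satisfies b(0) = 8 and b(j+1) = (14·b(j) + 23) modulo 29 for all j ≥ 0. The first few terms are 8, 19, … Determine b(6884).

14

b(0) = 8, b(1) = 19, b(2) = 28, b(3) = 9, b(4) = 4, b(5) = 21, b(6) = 27, b(7) = 24, b(8) = 11, b(9) = 3, b(10) = 7, b(11) = 5, b(12) = 6, b(13) = 20, b(14) = 13, b(15) = 2, b(16) = 22, b(17) = 12, b(18) = 17, b(19) = 0, b(20) = 23, b(21) = 26, b(22) = 10, b(23) = 18, b(24) = 14, b(25) = 16, b(26) = 15, b(27) = 1, b(28) = 8.
The sequence repeats with period 28.
(6884 - 0) mod 28 = 24, so b(6884) = b(24) = 14.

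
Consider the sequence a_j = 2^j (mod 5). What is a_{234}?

a_0 = 1, a_1 = 2, a_2 = 4, a_3 = 3, a_4 = 1.
The sequence repeats with period 4.
So a_{234} = a_{0 + ((234-0) mod 4)} = a_2 = 4.

4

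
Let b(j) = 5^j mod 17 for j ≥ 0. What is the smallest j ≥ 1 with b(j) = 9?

We have b(0) = 1,  b(1) = 5,  b(2) = 8,  b(3) = 6,  b(4) = 13,  b(5) = 14,  b(6) = 2,  b(7) = 10,  b(8) = 16,  b(9) = 12,  b(10) = 9,  b(11) = 11,  b(12) = 4,  b(13) = 3,  b(14) = 15,  b(15) = 7,  b(16) = 1.
Since b(16) = b(0) = 1, the sequence is periodic with period 16.
The value 9 first appears (with j ≥ 1) at b(10).

10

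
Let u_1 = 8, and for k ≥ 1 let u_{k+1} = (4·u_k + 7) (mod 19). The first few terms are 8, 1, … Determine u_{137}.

1

Listing terms: u_1 = 8, u_2 = 1, u_3 = 11, u_4 = 13, u_5 = 2, u_6 = 15, u_7 = 10, u_8 = 9, u_9 = 5, u_{10} = 8.
Since u_{10} = u_1 = 8, the sequence is periodic with period 9.
(137 - 1) mod 9 = 1, so u_{137} = u_2 = 1.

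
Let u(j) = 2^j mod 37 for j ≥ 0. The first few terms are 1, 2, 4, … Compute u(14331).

u(0) = 1,  u(1) = 2,  u(2) = 4,  u(3) = 8,  u(4) = 16,  u(5) = 32,  u(6) = 27,  u(7) = 17,  u(8) = 34,  u(9) = 31,  u(10) = 25,  u(11) = 13,  u(12) = 26,  u(13) = 15,  u(14) = 30,  u(15) = 23,  u(16) = 9,  u(17) = 18,  u(18) = 36,  u(19) = 35,  u(20) = 33,  u(21) = 29,  u(22) = 21,  u(23) = 5,  u(24) = 10,  u(25) = 20,  u(26) = 3,  u(27) = 6,  u(28) = 12,  u(29) = 24,  u(30) = 11,  u(31) = 22,  u(32) = 7,  u(33) = 14,  u(34) = 28,  u(35) = 19,  u(36) = 1.
The sequence repeats with period 36.
(14331 - 0) mod 36 = 3, so u(14331) = u(3) = 8.

8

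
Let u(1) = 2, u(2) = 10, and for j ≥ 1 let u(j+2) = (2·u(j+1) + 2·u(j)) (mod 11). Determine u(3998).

9

u(1) = 2; u(2) = 10; u(3) = 2; u(4) = 2; u(5) = 8; u(6) = 9; u(7) = 1; u(8) = 9; u(9) = 9; u(10) = 3; u(11) = 2; u(12) = 10.
Since (u(11), u(12)) = (u(1), u(2)) = (2, 10) (two consecutive terms determine the rest), the sequence is periodic with period 10.
So u(3998) = u(1 + ((3998-1) mod 10)) = u(8) = 9.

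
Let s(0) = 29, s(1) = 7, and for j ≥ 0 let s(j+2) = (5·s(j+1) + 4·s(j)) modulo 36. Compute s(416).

23

s(0) = 29, s(1) = 7, s(2) = 7, s(3) = 27, s(4) = 19, s(5) = 23, s(6) = 11, s(7) = 3, s(8) = 23, s(9) = 19, s(10) = 7, s(11) = 3, s(12) = 7, s(13) = 11, s(14) = 11, s(15) = 27, s(16) = 35, s(17) = 31, s(18) = 7, s(19) = 15, s(20) = 31, s(21) = 35, s(22) = 11, s(23) = 15, s(24) = 11, s(25) = 7, s(26) = 7.
Since (s(25), s(26)) = (s(1), s(2)) = (7, 7) (two consecutive terms determine the rest), the sequence is eventually periodic: after a pre-period of length 1 it cycles with period 24.
For j ≥ 1, s(j) depends only on (j - 1) mod 24. (416 - 1) mod 24 = 7, so s(416) = s(8) = 23.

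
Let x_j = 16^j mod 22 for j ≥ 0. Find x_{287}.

We have x_0 = 1; x_1 = 16; x_2 = 14; x_3 = 4; x_4 = 20; x_5 = 12; x_6 = 16.
Since x_6 = x_1 = 16, the sequence is eventually periodic: after a pre-period of length 1 it cycles with period 5.
For j ≥ 1, x_j depends only on (j - 1) mod 5. (287 - 1) mod 5 = 1, so x_{287} = x_2 = 14.

14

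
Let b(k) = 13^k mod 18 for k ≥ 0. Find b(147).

Listing terms: b(0) = 1,  b(1) = 13,  b(2) = 7,  b(3) = 1.
Since b(3) = b(0) = 1, the sequence is periodic with period 3.
So b(147) = b(0 + ((147-0) mod 3)) = b(0) = 1.

1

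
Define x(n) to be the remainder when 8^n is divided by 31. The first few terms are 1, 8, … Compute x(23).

16

x(0) = 1; x(1) = 8; x(2) = 2; x(3) = 16; x(4) = 4; x(5) = 1.
The sequence repeats with period 5.
(23 - 0) mod 5 = 3, so x(23) = x(3) = 16.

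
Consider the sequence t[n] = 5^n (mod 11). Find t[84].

9

We have t[0] = 1; t[1] = 5; t[2] = 3; t[3] = 4; t[4] = 9; t[5] = 1.
The sequence repeats with period 5.
(84 - 0) mod 5 = 4, so t[84] = t[4] = 9.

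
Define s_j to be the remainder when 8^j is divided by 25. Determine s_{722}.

Computing terms: s_0 = 1; s_1 = 8; s_2 = 14; s_3 = 12; s_4 = 21; s_5 = 18; s_6 = 19; s_7 = 2; s_8 = 16; s_9 = 3; s_{10} = 24; s_{11} = 17; s_{12} = 11; s_{13} = 13; s_{14} = 4; s_{15} = 7; s_{16} = 6; s_{17} = 23; s_{18} = 9; s_{19} = 22; s_{20} = 1.
Since s_{20} = s_0 = 1, the sequence is periodic with period 20.
(722 - 0) mod 20 = 2, so s_{722} = s_2 = 14.

14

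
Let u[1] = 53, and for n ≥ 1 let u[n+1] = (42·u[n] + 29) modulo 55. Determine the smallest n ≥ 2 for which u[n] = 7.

8

Listing terms: u[1] = 53, u[2] = 0, u[3] = 29, u[4] = 37, u[5] = 43, u[6] = 20, u[7] = 44, u[8] = 7, u[9] = 48, u[10] = 10, u[11] = 9, u[12] = 22, u[13] = 18, u[14] = 15, u[15] = 54, u[16] = 42, u[17] = 33, u[18] = 40, u[19] = 4, u[20] = 32, u[21] = 53.
The sequence repeats with period 20.
The value 7 first appears (with n ≥ 2) at u[8].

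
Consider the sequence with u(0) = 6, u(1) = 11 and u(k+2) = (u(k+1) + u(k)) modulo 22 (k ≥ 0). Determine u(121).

Listing terms: u(0) = 6,  u(1) = 11,  u(2) = 17,  u(3) = 6,  u(4) = 1,  u(5) = 7,  u(6) = 8,  u(7) = 15,  u(8) = 1,  u(9) = 16,  u(10) = 17,  u(11) = 11,  u(12) = 6,  u(13) = 17,  u(14) = 1,  u(15) = 18,  u(16) = 19,  u(17) = 15,  u(18) = 12,  u(19) = 5,  u(20) = 17,  u(21) = 0,  u(22) = 17,  u(23) = 17,  u(24) = 12,  u(25) = 7,  u(26) = 19,  u(27) = 4,  u(28) = 1,  u(29) = 5,  u(30) = 6,  u(31) = 11.
Since (u(30), u(31)) = (u(0), u(1)) = (6, 11) (two consecutive terms determine the rest), the sequence is periodic with period 30.
(121 - 0) mod 30 = 1, so u(121) = u(1) = 11.

11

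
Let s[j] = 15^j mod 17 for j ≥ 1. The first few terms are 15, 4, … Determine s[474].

4

Computing terms: s[1] = 15, s[2] = 4, s[3] = 9, s[4] = 16, s[5] = 2, s[6] = 13, s[7] = 8, s[8] = 1, s[9] = 15.
Since s[9] = s[1] = 15, the sequence is periodic with period 8.
(474 - 1) mod 8 = 1, so s[474] = s[2] = 4.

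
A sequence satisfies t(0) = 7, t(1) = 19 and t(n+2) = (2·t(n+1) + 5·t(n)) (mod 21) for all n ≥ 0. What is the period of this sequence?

24

Listing terms: t(0) = 7, t(1) = 19, t(2) = 10, t(3) = 10, t(4) = 7, t(5) = 1, t(6) = 16, t(7) = 16, t(8) = 7, t(9) = 10, t(10) = 13, t(11) = 13, t(12) = 7, t(13) = 16, t(14) = 4, t(15) = 4, t(16) = 7, t(17) = 13, t(18) = 19, t(19) = 19, t(20) = 7, t(21) = 4, t(22) = 1, t(23) = 1, t(24) = 7, t(25) = 19.
The sequence repeats with period 24.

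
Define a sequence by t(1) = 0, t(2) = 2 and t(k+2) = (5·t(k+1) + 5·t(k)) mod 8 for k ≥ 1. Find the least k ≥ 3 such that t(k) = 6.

5

t(1) = 0; t(2) = 2; t(3) = 2; t(4) = 4; t(5) = 6; t(6) = 2; t(7) = 0; t(8) = 2.
The sequence repeats with period 6.
The value 6 first appears (with k ≥ 3) at t(5).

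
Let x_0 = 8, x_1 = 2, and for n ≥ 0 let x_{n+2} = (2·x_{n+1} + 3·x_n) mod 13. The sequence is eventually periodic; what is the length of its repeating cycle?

x_0 = 8, x_1 = 2, x_2 = 2, x_3 = 10, x_4 = 0, x_5 = 4, x_6 = 8, x_7 = 2.
Since (x_6, x_7) = (x_0, x_1) = (8, 2) (two consecutive terms determine the rest), the sequence is periodic with period 6.

6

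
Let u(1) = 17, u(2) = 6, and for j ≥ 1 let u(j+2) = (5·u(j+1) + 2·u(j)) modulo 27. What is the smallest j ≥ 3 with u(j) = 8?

Listing terms: u(1) = 17,  u(2) = 6,  u(3) = 10,  u(4) = 8,  u(5) = 6,  u(6) = 19,  u(7) = 26,  u(8) = 6,  u(9) = 1,  u(10) = 17,  u(11) = 6.
Since (u(10), u(11)) = (u(1), u(2)) = (17, 6) (two consecutive terms determine the rest), the sequence is periodic with period 9.
The value 8 first appears (with j ≥ 3) at u(4).

4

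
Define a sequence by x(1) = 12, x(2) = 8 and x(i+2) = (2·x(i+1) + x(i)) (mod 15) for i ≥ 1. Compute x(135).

8

We have x(1) = 12,  x(2) = 8,  x(3) = 13,  x(4) = 4,  x(5) = 6,  x(6) = 1,  x(7) = 8,  x(8) = 2,  x(9) = 12,  x(10) = 11,  x(11) = 4,  x(12) = 4,  x(13) = 12,  x(14) = 13,  x(15) = 8,  x(16) = 14,  x(17) = 6,  x(18) = 11,  x(19) = 13,  x(20) = 7,  x(21) = 12,  x(22) = 1,  x(23) = 14,  x(24) = 14,  x(25) = 12,  x(26) = 8.
The sequence repeats with period 24.
So x(135) = x(1 + ((135-1) mod 24)) = x(15) = 8.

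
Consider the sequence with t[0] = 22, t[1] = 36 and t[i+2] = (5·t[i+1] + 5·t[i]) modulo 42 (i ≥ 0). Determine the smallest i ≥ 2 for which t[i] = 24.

4

We have t[0] = 22; t[1] = 36; t[2] = 38; t[3] = 34; t[4] = 24; t[5] = 38; t[6] = 16; t[7] = 18; t[8] = 2; t[9] = 16; t[10] = 6; t[11] = 26; t[12] = 34; t[13] = 6; t[14] = 32; t[15] = 22; t[16] = 18; t[17] = 32; t[18] = 40; t[19] = 24; t[20] = 26; t[21] = 40; t[22] = 36; t[23] = 2; t[24] = 22; t[25] = 36.
The sequence repeats with period 24.
The value 24 first appears (with i ≥ 2) at t[4].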